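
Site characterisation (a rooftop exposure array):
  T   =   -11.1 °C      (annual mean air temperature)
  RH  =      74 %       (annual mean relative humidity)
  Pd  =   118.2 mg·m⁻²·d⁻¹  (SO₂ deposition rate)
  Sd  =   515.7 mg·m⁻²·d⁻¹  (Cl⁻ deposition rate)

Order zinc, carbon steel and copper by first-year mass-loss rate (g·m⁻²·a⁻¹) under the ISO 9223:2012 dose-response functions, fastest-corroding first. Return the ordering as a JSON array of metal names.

["carbon steel", "zinc", "copper"]

zinc: T≤10 °C ⇒ hinge +0.038·(-11.1−10) = -0.8018
  Pd branch = 0.0129·Pd^0.44·e^(0.046·RH+f) = 1.421 μm/a
  Cl⁻ term: 0.0175·515.7^0.57·exp(0.008·74+0.085·-11.1) = 0.433
  sum: 1.421 + 0.433 → r_corr = 1.854 μm/a
  mass loss = 1.854 μm/a × 7.14 g/cm³ = 13.24 g·m⁻²·a⁻¹
carbon steel: T≤10 °C ⇒ hinge +0.150·(-11.1−10) = -3.1650
  SO₂ term: 1.77·118.2^0.52·exp(0.02·74-3.1650) = 3.926
  Cl⁻ term: 0.102·515.7^0.62·exp(0.033·74+0.04·-11.1) = 36.14
  sum: 3.926 + 36.14 → r_corr = 40.07 μm/a
  mass loss = 40.07 μm/a × 7.85 g/cm³ = 314.5 g·m⁻²·a⁻¹
copper: T≤10 °C ⇒ hinge +0.126·(-11.1−10) = -2.6586
  SO₂ term: 0.0053·118.2^0.26·exp(0.059·74-2.6586) = 0.1011
  Cl⁻ term: 0.01025·515.7^0.27·exp(0.036·74+0.049·-11.1) = 0.4611
  r_corr = 0.1011 + 0.4611 = 0.5622 μm/a
  mass loss = 0.5622 μm/a × 8.96 g/cm³ = 5.037 g·m⁻²·a⁻¹
Ordering by g·m⁻²·a⁻¹: carbon steel (315) > zinc (13.2) > copper (5.04)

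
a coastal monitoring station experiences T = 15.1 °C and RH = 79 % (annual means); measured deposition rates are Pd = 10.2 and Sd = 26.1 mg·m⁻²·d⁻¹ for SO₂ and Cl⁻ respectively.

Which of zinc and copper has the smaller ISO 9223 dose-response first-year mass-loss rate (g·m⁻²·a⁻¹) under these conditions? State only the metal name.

zinc

zinc: T>10 °C ⇒ hinge -0.071·(15.1−10) = -0.3621
  sulphur-dioxide contribution → 0.9448 μm/a
  chloride contribution → 0.7628 μm/a
  total first-year rate 1.708 μm/a
  mass loss = 1.708 μm/a × 7.14 g/cm³ = 12.19 g·m⁻²·a⁻¹
copper: f(T) = -0.080·(T−10) [T>10 °C] = -0.4080
  sulphur-dioxide contribution → 0.6817 μm/a
  chloride contribution → 0.8906 μm/a
  ⇒ r_corr(copper) = 1.572 μm/a
  mass loss = 1.572 μm/a × 8.96 g/cm³ = 14.09 g·m⁻²·a⁻¹
Ordering by g·m⁻²·a⁻¹: copper (14.1) > zinc (12.2)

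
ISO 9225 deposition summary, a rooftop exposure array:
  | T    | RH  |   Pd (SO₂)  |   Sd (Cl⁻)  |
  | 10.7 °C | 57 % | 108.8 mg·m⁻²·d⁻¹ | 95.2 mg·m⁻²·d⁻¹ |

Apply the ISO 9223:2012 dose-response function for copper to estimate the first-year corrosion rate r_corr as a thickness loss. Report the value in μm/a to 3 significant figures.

copper: f(T) = -0.080·(T−10) [T>10 °C] = -0.0560
  SO₂ term: 0.0053·108.8^0.26·exp(0.059·57-0.0560) = 0.4898
  Cl⁻ term: 0.01025·95.2^0.27·exp(0.036·57+0.049·10.7) = 0.4611
  sum: 0.4898 + 0.4611 → r_corr = 0.9509 μm/a

r_corr = 0.951 μm/a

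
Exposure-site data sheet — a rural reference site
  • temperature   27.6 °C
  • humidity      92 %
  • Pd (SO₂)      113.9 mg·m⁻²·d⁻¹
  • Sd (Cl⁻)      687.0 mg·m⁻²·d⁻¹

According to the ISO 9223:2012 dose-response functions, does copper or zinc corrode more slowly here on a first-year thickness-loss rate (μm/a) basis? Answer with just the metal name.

copper: T>10 °C ⇒ hinge -0.080·(27.6−10) = -1.4080
  Pd branch = 0.0053·Pd^0.26·e^(0.059·RH+f) = 1.011 μm/a
  Sd branch = 0.01025·Sd^0.27·e^(0.036·RH+0.049·T) = 6.345 μm/a
  sum: 1.011 + 6.345 → r_corr = 7.356 μm/a
zinc: temperature factor f = -0.071·(17.6) = -1.2496
  SO₂ term: 0.0129·113.9^0.44·exp(0.046·92-1.2496) = 2.045
  Sd branch = 0.0175·Sd^0.57·e^(0.008·RH+0.085·T) = 15.8 μm/a
  r_corr = 2.045 + 15.8 = 17.84 μm/a
Ordering by μm/a: zinc (17.8) > copper (7.36)

copper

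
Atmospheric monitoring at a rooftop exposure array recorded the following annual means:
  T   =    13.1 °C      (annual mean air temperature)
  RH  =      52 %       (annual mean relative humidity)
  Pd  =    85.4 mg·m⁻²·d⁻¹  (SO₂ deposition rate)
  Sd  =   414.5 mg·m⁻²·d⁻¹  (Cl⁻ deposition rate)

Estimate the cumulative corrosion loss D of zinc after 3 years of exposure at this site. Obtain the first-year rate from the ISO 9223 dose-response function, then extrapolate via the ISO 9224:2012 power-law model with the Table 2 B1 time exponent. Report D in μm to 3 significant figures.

zinc: T>10 °C ⇒ hinge -0.071·(13.1−10) = -0.2201
  Pd branch = 0.0129·Pd^0.44·e^(0.046·RH+f) = 0.8011 μm/a
  Cl⁻ term: 0.0175·414.5^0.57·exp(0.008·52+0.085·13.1) = 2.508
  r_corr = 0.8011 + 2.508 = 3.309 μm/a
ISO 9224: D(t) = r_corr · t^b with b = 0.813 (zinc, B1)
  D(3) = 3.309 × 3^0.813 = 3.309 × 2.443 = 8.083 μm

D(3) = 8.08 μm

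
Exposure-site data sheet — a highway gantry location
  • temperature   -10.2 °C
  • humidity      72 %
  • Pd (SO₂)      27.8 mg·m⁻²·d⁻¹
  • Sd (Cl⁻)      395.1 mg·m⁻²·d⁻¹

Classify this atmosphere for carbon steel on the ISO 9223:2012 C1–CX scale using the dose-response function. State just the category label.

carbon steel: f(T) = +0.150·(T−10) [T≤10 °C] = -3.0300
  sulphur-dioxide contribution → 2.034 μm/a
  chloride contribution → 29.73 μm/a
  ⇒ r_corr(carbon steel) = 31.77 μm/a
Category bounds: 25…50 μm/a bracket r_corr ⇒ C3

C3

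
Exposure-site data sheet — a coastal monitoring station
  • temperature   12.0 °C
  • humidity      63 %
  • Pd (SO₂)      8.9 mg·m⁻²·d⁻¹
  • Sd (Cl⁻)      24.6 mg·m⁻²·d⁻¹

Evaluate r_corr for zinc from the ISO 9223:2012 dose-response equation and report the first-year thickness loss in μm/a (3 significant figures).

r_corr = 1.03 μm/a

zinc: temperature factor f = -0.071·(2.0) = -0.1420
  SO₂ term: 0.0129·8.9^0.44·exp(0.046·63-0.1420) = 0.5312
  Cl⁻ term: 0.0175·24.6^0.57·exp(0.008·63+0.085·12.0) = 0.4986
  r_corr = 0.5312 + 0.4986 = 1.03 μm/a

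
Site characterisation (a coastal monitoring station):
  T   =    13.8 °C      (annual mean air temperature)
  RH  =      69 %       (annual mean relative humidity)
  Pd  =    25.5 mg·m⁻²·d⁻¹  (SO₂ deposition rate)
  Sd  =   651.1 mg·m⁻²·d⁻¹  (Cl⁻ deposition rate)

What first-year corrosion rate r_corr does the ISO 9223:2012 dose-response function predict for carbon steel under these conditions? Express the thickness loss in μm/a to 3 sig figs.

r_corr = 127 μm/a

carbon steel: T>10 °C ⇒ hinge -0.054·(13.8−10) = -0.2052
  SO₂ term: 1.77·25.5^0.52·exp(0.02·69-0.2052) = 30.87
  Sd branch = 0.102·Sd^0.62·e^(0.033·RH+0.04·T) = 95.87 μm/a
  sum: 30.87 + 95.87 → r_corr = 126.7 μm/a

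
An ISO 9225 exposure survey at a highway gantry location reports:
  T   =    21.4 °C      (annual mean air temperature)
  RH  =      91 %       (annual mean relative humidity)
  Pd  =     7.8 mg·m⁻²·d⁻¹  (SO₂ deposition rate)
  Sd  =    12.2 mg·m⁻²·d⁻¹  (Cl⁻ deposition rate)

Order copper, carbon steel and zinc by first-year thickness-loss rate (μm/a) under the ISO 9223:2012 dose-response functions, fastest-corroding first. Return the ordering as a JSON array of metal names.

copper: f(T) = -0.080·(T−10) [T>10 °C] = -0.9120
  SO₂ term: 0.0053·7.8^0.26·exp(0.059·91-0.9120) = 0.7796
  Sd branch = 0.01025·Sd^0.27·e^(0.036·RH+0.049·T) = 1.521 μm/a
  sum: 0.7796 + 1.521 → r_corr = 2.301 μm/a
carbon steel: f(T) = -0.054·(T−10) [T>10 °C] = -0.6156
  SO₂ term: 1.77·7.8^0.52·exp(0.02·91-0.6156) = 17.18
  Sd branch = 0.102·Sd^0.62·e^(0.033·RH+0.04·T) = 22.81 μm/a
  r_corr = 17.18 + 22.81 = 39.98 μm/a
zinc: f(T) = -0.071·(T−10) [T>10 °C] = -0.8094
  Pd branch = 0.0129·Pd^0.44·e^(0.046·RH+f) = 0.9323 μm/a
  Cl⁻ term: 0.0175·12.2^0.57·exp(0.008·91+0.085·21.4) = 0.9298
  r_corr = 0.9323 + 0.9298 = 1.862 μm/a
Ordering by μm/a: carbon steel (40) > copper (2.3) > zinc (1.86)

["carbon steel", "copper", "zinc"]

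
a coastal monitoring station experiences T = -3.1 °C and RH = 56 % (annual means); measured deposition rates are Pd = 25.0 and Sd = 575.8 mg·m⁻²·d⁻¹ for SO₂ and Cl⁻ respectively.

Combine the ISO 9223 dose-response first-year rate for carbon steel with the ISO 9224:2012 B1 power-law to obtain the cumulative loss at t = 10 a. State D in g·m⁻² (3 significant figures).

carbon steel: T≤10 °C ⇒ hinge +0.150·(-3.1−10) = -1.9650
  SO₂ term: 1.77·25.0^0.52·exp(0.02·56-1.9650) = 4.054
  Sd branch = 0.102·Sd^0.62·e^(0.033·RH+0.04·T) = 29.42 μm/a
  r_corr = 4.054 + 29.42 = 33.48 μm/a
ISO 9224: D(t) = r_corr · t^b with b = 0.523 (carbon steel, B1)
  D(10) = 33.48 × 10^0.523 = 33.48 × 3.334 = 111.6 μm
  Mass loss = 111.6 μm × 7.85 g/cm³ = 876.2 g·m⁻²

D(10) = 876 g·m⁻²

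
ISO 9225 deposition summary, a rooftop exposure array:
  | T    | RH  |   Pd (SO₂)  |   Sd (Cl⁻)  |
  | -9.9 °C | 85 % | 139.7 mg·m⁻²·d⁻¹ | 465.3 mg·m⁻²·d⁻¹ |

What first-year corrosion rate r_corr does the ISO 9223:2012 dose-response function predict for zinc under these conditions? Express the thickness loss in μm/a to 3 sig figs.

zinc: f(T) = +0.038·(T−10) [T≤10 °C] = -0.7562
  sulphur-dioxide contribution → 2.656 μm/a
  chloride contribution → 0.4938 μm/a
  ⇒ r_corr(zinc) = 3.149 μm/a

r_corr = 3.15 μm/a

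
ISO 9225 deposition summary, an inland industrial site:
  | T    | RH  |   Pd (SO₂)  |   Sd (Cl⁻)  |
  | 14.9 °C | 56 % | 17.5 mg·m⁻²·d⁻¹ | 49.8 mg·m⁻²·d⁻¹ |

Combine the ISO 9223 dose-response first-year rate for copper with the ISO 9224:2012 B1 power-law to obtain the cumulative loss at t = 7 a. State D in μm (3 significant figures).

D(7) = 2.43 μm

copper: temperature factor f = -0.080·(4.9) = -0.3920
  sulphur-dioxide contribution → 0.2052 μm/a
  chloride contribution → 0.4588 μm/a
  ⇒ r_corr(copper) = 0.6639 μm/a
Power-law: D(7) = r_corr · 7^0.667
  D(7) = 0.6639 × 7^0.667 = 0.6639 × 3.662 = 2.431 μm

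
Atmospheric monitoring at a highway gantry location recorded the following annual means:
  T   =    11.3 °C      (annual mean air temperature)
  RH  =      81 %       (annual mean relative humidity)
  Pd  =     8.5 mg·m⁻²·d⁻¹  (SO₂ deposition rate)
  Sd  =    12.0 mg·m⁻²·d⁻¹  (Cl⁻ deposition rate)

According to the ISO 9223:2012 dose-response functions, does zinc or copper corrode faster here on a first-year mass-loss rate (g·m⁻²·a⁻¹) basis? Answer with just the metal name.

zinc: f(T) = -0.071·(T−10) [T>10 °C] = -0.0923
  Pd branch = 0.0129·Pd^0.44·e^(0.046·RH+f) = 1.252 μm/a
  Sd branch = 0.0175·Sd^0.57·e^(0.008·RH+0.085·T) = 0.3604 μm/a
  sum: 1.252 + 0.3604 → r_corr = 1.612 μm/a
  mass loss = 1.612 μm/a × 7.14 g/cm³ = 11.51 g·m⁻²·a⁻¹
copper: temperature factor f = -0.080·(1.3) = -0.1040
  Pd branch = 0.0053·Pd^0.26·e^(0.059·RH+f) = 0.9914 μm/a
  Sd branch = 0.01025·Sd^0.27·e^(0.036·RH+0.049·T) = 0.6441 μm/a
  sum: 0.9914 + 0.6441 → r_corr = 1.636 μm/a
  mass loss = 1.636 μm/a × 8.96 g/cm³ = 14.65 g·m⁻²·a⁻¹
Ordering by g·m⁻²·a⁻¹: copper (14.7) > zinc (11.5)

copper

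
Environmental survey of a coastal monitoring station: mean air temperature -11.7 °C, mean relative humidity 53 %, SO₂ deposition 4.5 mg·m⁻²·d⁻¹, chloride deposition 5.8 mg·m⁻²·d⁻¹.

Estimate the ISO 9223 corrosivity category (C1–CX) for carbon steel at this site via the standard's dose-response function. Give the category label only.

carbon steel: T≤10 °C ⇒ hinge +0.150·(-11.7−10) = -3.2550
  sulphur-dioxide contribution → 0.4309 μm/a
  chloride contribution → 1.092 μm/a
  total first-year rate 1.523 μm/a
Category bounds: 1.3…25 μm/a bracket r_corr ⇒ C2

C2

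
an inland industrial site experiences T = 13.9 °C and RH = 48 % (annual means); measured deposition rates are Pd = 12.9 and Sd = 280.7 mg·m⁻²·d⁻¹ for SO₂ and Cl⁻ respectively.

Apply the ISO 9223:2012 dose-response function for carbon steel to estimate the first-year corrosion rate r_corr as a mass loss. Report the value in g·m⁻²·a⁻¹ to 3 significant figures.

carbon steel: f(T) = -0.054·(T−10) [T>10 °C] = -0.2106
  Pd branch = 1.77·Pd^0.52·e^(0.02·RH+f) = 14.16 μm/a
  Cl⁻ term: 0.102·280.7^0.62·exp(0.033·48+0.04·13.9) = 28.57
  r_corr = 14.16 + 28.57 = 42.73 μm/a
Convert to mass loss: 42.73 μm/a × 7.85 g/cm³ = 335.4 g·m⁻²·a⁻¹

r_corr = 335 g·m⁻²·a⁻¹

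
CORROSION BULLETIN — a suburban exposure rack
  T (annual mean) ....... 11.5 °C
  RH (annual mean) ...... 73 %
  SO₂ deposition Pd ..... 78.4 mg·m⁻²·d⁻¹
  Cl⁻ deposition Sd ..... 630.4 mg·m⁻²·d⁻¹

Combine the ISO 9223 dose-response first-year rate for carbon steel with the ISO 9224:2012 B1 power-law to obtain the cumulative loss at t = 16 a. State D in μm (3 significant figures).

carbon steel: T>10 °C ⇒ hinge -0.054·(11.5−10) = -0.0810
  sulphur-dioxide contribution → 67.91 μm/a
  chloride contribution → 97.8 μm/a
  ⇒ r_corr(carbon steel) = 165.7 μm/a
Power-law: D(16) = r_corr · 16^0.523
  D(16) = 165.7 × 16^0.523 = 165.7 × 4.263 = 706.5 μm

D(16) = 706 μm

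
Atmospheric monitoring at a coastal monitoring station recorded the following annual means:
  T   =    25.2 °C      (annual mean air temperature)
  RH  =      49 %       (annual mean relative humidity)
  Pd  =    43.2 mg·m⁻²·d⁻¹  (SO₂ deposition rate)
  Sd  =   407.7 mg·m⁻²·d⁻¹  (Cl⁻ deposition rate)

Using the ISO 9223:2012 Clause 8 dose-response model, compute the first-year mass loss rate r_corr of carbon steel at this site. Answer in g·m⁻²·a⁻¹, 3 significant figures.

carbon steel: f(T) = -0.054·(T−10) [T>10 °C] = -0.8208
  SO₂ term: 1.77·43.2^0.52·exp(0.02·49-0.8208) = 14.71
  Sd branch = 0.102·Sd^0.62·e^(0.033·RH+0.04·T) = 58.48 μm/a
  sum: 14.71 + 58.48 → r_corr = 73.19 μm/a
Convert to mass loss: 73.19 μm/a × 7.85 g/cm³ = 574.6 g·m⁻²·a⁻¹

r_corr = 575 g·m⁻²·a⁻¹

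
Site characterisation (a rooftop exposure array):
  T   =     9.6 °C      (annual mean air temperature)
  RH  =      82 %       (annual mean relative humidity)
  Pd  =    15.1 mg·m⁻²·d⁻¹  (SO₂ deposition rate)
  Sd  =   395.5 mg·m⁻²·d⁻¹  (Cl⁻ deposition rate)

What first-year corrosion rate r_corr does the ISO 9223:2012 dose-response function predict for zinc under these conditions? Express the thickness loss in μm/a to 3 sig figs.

zinc: f(T) = +0.038·(T−10) [T≤10 °C] = -0.0152
  sulphur-dioxide contribution → 1.823 μm/a
  chloride contribution → 2.305 μm/a
  ⇒ r_corr(zinc) = 4.129 μm/a

r_corr = 4.13 μm/a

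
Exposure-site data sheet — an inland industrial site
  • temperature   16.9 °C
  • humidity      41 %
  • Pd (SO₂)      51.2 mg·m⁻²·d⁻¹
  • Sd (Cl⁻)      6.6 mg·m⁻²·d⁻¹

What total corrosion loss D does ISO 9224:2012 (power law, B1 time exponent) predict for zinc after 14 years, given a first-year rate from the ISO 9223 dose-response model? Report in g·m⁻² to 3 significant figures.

D(14) = 36.2 g·m⁻²

zinc: temperature factor f = -0.071·(6.9) = -0.4899
  SO₂ term: 0.0129·51.2^0.44·exp(0.046·41-0.4899) = 0.2944
  Cl⁻ term: 0.0175·6.6^0.57·exp(0.008·41+0.085·16.9) = 0.2996
  r_corr = 0.2944 + 0.2996 = 0.594 μm/a
Long-term exponent b (ISO 9224 Table 2, B1) = 0.813
  D(14) = 0.594 × 14^0.813 = 0.594 × 8.547 = 5.077 μm
  Mass loss = 5.077 μm × 7.14 g/cm³ = 36.25 g·m⁻²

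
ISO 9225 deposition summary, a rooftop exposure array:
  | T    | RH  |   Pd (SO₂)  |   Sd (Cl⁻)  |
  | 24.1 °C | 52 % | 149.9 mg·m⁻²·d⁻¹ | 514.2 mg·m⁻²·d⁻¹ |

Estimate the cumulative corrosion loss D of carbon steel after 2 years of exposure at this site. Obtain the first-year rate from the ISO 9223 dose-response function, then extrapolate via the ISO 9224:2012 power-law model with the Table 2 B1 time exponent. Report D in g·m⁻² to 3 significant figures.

D(2) = 1.16e+03 g·m⁻²

carbon steel: temperature factor f = -0.054·(14.1) = -0.7614
  SO₂ term: 1.77·149.9^0.52·exp(0.02·52-0.7614) = 31.65
  Cl⁻ term: 0.102·514.2^0.62·exp(0.033·52+0.04·24.1) = 71.35
  sum: 31.65 + 71.35 → r_corr = 103 μm/a
ISO 9224: D(t) = r_corr · t^b with b = 0.523 (carbon steel, B1)
  D(2) = 103 × 2^0.523 = 103 × 1.437 = 148 μm
  Mass loss = 148 μm × 7.85 g/cm³ = 1162 g·m⁻²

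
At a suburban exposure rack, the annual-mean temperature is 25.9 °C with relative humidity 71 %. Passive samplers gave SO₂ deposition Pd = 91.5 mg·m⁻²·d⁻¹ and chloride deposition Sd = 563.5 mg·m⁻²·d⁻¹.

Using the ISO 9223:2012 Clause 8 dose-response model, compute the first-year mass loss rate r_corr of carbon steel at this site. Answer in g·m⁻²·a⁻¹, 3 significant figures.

carbon steel: f(T) = -0.054·(T−10) [T>10 °C] = -0.8586
  sulphur-dioxide contribution → 32.49 μm/a
  chloride contribution → 151.9 μm/a
  total first-year rate 184.4 μm/a
Convert to mass loss: 184.4 μm/a × 7.85 g/cm³ = 1448 g·m⁻²·a⁻¹

r_corr = 1.45e+03 g·m⁻²·a⁻¹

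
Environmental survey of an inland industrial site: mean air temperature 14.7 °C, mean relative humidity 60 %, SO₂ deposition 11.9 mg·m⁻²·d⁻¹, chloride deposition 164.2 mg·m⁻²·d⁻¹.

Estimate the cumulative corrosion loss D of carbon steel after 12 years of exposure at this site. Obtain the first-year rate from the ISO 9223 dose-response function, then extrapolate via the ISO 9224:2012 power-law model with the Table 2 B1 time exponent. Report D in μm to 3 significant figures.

D(12) = 176 μm

carbon steel: f(T) = -0.054·(T−10) [T>10 °C] = -0.2538
  SO₂ term: 1.77·11.9^0.52·exp(0.02·60-0.2538) = 16.53
  Cl⁻ term: 0.102·164.2^0.62·exp(0.033·60+0.04·14.7) = 31.43
  sum: 16.53 + 31.43 → r_corr = 47.96 μm/a
Long-term exponent b (ISO 9224 Table 2, B1) = 0.523
  D(12) = 47.96 × 12^0.523 = 47.96 × 3.668 = 175.9 μm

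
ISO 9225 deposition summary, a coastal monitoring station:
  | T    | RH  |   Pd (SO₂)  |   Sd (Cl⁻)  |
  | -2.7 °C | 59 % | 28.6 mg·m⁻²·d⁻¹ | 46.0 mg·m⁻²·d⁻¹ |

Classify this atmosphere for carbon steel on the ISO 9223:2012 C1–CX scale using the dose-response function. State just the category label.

C2

carbon steel: f(T) = +0.150·(T−10) [T≤10 °C] = -1.9050
  SO₂ term: 1.77·28.6^0.52·exp(0.02·59-1.9050) = 4.903
  Cl⁻ term: 0.102·46.0^0.62·exp(0.033·59+0.04·-2.7) = 6.889
  sum: 4.903 + 6.889 → r_corr = 11.79 μm/a
ISO 9223 Table 2 (carbon steel): 1.3 < 11.8 ≤ 25 μm/a ⇒ C2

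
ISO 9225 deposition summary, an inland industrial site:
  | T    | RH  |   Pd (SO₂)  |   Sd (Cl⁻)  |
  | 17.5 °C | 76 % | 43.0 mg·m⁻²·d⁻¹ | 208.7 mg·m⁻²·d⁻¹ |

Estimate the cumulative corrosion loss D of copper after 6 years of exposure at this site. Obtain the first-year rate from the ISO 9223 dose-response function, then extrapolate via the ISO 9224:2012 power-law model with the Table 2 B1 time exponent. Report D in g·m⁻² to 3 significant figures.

copper: f(T) = -0.080·(T−10) [T>10 °C] = -0.6000
  SO₂ term: 0.0053·43.0^0.26·exp(0.059·76-0.6000) = 0.6851
  Sd branch = 0.01025·Sd^0.27·e^(0.036·RH+0.049·T) = 1.576 μm/a
  sum: 0.6851 + 1.576 → r_corr = 2.261 μm/a
ISO 9224: D(t) = r_corr · t^b with b = 0.667 (copper, B1)
  D(6) = 2.261 × 6^0.667 = 2.261 × 3.304 = 7.471 μm
  Mass loss = 7.471 μm × 8.96 g/cm³ = 66.94 g·m⁻²

D(6) = 66.9 g·m⁻²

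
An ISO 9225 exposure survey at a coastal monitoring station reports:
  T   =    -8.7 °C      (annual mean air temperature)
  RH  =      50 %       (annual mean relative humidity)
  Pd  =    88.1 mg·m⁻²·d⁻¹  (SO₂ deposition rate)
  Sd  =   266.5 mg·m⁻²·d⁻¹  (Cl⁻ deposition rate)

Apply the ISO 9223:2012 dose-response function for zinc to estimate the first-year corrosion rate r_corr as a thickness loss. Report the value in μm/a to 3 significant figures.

zinc: f(T) = +0.038·(T−10) [T≤10 °C] = -0.7106
  SO₂ term: 0.0129·88.1^0.44·exp(0.046·50-0.7106) = 0.4536
  Cl⁻ term: 0.0175·266.5^0.57·exp(0.008·50+0.085·-8.7) = 0.3008
  sum: 0.4536 + 0.3008 → r_corr = 0.7543 μm/a

r_corr = 0.754 μm/a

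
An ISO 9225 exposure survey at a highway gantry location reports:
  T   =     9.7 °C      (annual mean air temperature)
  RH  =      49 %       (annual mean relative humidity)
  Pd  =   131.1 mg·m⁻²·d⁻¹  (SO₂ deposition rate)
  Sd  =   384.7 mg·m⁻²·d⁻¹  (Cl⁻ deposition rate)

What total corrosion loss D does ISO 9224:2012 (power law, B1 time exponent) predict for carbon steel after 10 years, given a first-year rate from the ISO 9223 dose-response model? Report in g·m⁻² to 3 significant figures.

carbon steel: T≤10 °C ⇒ hinge +0.150·(9.7−10) = -0.0450
  SO₂ term: 1.77·131.1^0.52·exp(0.02·49-0.0450) = 56.91
  Sd branch = 0.102·Sd^0.62·e^(0.033·RH+0.04·T) = 30.35 μm/a
  sum: 56.91 + 30.35 → r_corr = 87.26 μm/a
Long-term exponent b (ISO 9224 Table 2, B1) = 0.523
  D(10) = 87.26 × 10^0.523 = 87.26 × 3.334 = 290.9 μm
  Mass loss = 290.9 μm × 7.85 g/cm³ = 2284 g·m⁻²

D(10) = 2.28e+03 g·m⁻²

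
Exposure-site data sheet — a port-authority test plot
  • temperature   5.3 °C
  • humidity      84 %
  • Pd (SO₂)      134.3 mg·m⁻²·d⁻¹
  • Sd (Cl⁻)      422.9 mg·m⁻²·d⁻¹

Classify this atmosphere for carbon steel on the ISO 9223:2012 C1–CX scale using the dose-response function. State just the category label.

C5

carbon steel: temperature factor f = +0.150·(-4.7) = -0.7050
  sulphur-dioxide contribution → 59.98 μm/a
  chloride contribution → 85.66 μm/a
  ⇒ r_corr(carbon steel) = 145.6 μm/a
146 μm/a falls in (80, 200] for carbon steel → category C5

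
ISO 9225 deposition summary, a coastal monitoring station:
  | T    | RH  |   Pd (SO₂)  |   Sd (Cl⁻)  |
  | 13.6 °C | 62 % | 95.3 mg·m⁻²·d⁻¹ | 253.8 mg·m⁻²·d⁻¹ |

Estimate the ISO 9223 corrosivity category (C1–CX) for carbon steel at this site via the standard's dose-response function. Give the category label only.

C5

carbon steel: temperature factor f = -0.054·(3.6) = -0.1944
  sulphur-dioxide contribution → 53.85 μm/a
  chloride contribution → 42.09 μm/a
  total first-year rate 95.94 μm/a
Category bounds: 80…200 μm/a bracket r_corr ⇒ C5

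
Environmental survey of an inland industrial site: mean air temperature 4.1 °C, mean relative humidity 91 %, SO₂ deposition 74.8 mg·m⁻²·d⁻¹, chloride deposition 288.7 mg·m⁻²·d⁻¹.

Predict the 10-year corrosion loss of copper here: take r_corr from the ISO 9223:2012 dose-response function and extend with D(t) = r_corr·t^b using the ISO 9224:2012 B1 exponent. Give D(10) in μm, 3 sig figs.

D(10) = 14.8 μm

copper: temperature factor f = +0.126·(-5.9) = -0.7434
  SO₂ term: 0.0053·74.8^0.26·exp(0.059·91-0.7434) = 1.661
  Cl⁻ term: 0.01025·288.7^0.27·exp(0.036·91+0.049·4.1) = 1.531
  r_corr = 1.661 + 1.531 = 3.192 μm/a
ISO 9224: D(t) = r_corr · t^b with b = 0.667 (copper, B1)
  D(10) = 3.192 × 10^0.667 = 3.192 × 4.645 = 14.83 μm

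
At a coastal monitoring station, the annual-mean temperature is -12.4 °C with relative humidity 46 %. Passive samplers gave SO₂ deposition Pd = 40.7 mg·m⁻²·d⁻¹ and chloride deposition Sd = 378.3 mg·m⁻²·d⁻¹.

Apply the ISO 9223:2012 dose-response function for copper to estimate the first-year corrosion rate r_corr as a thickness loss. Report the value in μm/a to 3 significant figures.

r_corr = 0.158 μm/a

copper: T≤10 °C ⇒ hinge +0.126·(-12.4−10) = -2.8224
  Pd branch = 0.0053·Pd^0.26·e^(0.059·RH+f) = 0.01247 μm/a
  Cl⁻ term: 0.01025·378.3^0.27·exp(0.036·46+0.049·-12.4) = 0.1452
  sum: 0.01247 + 0.1452 → r_corr = 0.1577 μm/a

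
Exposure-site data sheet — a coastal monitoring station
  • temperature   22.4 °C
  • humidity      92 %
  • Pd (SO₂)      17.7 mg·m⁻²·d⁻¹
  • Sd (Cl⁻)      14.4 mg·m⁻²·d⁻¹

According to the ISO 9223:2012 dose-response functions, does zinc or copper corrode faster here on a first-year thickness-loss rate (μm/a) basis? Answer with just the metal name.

zinc: T>10 °C ⇒ hinge -0.071·(22.4−10) = -0.8804
  sulphur-dioxide contribution → 1.304 μm/a
  chloride contribution → 1.122 μm/a
  ⇒ r_corr(zinc) = 2.426 μm/a
copper: T>10 °C ⇒ hinge -0.080·(22.4−10) = -0.9920
  sulphur-dioxide contribution → 0.9447 μm/a
  chloride contribution → 1.732 μm/a
  total first-year rate 2.677 μm/a
Ordering by μm/a: copper (2.68) > zinc (2.43)

copper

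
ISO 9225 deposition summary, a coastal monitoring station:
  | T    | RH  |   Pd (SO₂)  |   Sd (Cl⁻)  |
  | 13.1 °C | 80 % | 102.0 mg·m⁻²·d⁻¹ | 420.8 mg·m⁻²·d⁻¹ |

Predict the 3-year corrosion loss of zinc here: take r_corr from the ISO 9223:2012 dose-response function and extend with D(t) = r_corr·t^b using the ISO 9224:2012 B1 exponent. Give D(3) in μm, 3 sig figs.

zinc: T>10 °C ⇒ hinge -0.071·(13.1−10) = -0.2201
  SO₂ term: 0.0129·102.0^0.44·exp(0.046·80-0.2201) = 3.14
  Sd branch = 0.0175·Sd^0.57·e^(0.008·RH+0.085·T) = 3.164 μm/a
  r_corr = 3.14 + 3.164 = 6.305 μm/a
Long-term exponent b (ISO 9224 Table 2, B1) = 0.813
  D(3) = 6.305 × 3^0.813 = 6.305 × 2.443 = 15.4 μm

D(3) = 15.4 μm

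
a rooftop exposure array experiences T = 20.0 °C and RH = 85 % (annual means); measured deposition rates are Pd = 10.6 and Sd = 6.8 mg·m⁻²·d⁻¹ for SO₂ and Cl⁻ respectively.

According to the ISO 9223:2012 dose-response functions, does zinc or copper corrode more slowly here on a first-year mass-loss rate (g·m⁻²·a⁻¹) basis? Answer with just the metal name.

zinc

zinc: temperature factor f = -0.071·(10.0) = -0.7100
  SO₂ term: 0.0129·10.6^0.44·exp(0.046·85-0.7100) = 0.8943
  Sd branch = 0.0175·Sd^0.57·e^(0.008·RH+0.085·T) = 0.5639 μm/a
  r_corr = 0.8943 + 0.5639 = 1.458 μm/a
  mass loss = 1.458 μm/a × 7.14 g/cm³ = 10.41 g·m⁻²·a⁻¹
copper: f(T) = -0.080·(T−10) [T>10 °C] = -0.8000
  Pd branch = 0.0053·Pd^0.26·e^(0.059·RH+f) = 0.6628 μm/a
  Sd branch = 0.01025·Sd^0.27·e^(0.036·RH+0.049·T) = 0.9774 μm/a
  r_corr = 0.6628 + 0.9774 = 1.64 μm/a
  mass loss = 1.64 μm/a × 8.96 g/cm³ = 14.7 g·m⁻²·a⁻¹
Ordering by g·m⁻²·a⁻¹: copper (14.7) > zinc (10.4)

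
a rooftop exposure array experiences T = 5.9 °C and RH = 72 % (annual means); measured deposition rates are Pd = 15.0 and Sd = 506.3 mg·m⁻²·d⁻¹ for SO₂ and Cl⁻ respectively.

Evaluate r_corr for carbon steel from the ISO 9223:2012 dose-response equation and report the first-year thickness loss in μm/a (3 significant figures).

r_corr = 82.5 μm/a

carbon steel: temperature factor f = +0.150·(-4.1) = -0.6150
  SO₂ term: 1.77·15.0^0.52·exp(0.02·72-0.6150) = 16.51
  Sd branch = 0.102·Sd^0.62·e^(0.033·RH+0.04·T) = 66.03 μm/a
  sum: 16.51 + 66.03 → r_corr = 82.54 μm/a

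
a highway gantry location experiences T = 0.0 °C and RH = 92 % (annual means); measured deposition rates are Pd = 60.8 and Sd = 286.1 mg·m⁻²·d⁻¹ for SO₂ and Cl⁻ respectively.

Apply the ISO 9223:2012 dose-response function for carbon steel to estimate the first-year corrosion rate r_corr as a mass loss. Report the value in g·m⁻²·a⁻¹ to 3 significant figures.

r_corr = 721 g·m⁻²·a⁻¹

carbon steel: T≤10 °C ⇒ hinge +0.150·(0.0−10) = -1.5000
  sulphur-dioxide contribution → 21.05 μm/a
  chloride contribution → 70.82 μm/a
  ⇒ r_corr(carbon steel) = 91.87 μm/a
Convert to mass loss: 91.87 μm/a × 7.85 g/cm³ = 721.2 g·m⁻²·a⁻¹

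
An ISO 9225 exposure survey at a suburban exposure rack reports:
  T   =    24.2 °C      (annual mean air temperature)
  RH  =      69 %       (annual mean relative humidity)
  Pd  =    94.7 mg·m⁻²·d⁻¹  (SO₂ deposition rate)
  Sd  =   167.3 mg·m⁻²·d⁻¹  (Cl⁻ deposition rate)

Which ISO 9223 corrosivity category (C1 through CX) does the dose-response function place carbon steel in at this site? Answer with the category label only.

C5

carbon steel: T>10 °C ⇒ hinge -0.054·(24.2−10) = -0.7668
  Pd branch = 1.77·Pd^0.52·e^(0.02·RH+f) = 34.83 μm/a
  Sd branch = 0.102·Sd^0.62·e^(0.033·RH+0.04·T) = 62.58 μm/a
  r_corr = 34.83 + 62.58 = 97.42 μm/a
97.4 μm/a falls in (80, 200] for carbon steel → category C5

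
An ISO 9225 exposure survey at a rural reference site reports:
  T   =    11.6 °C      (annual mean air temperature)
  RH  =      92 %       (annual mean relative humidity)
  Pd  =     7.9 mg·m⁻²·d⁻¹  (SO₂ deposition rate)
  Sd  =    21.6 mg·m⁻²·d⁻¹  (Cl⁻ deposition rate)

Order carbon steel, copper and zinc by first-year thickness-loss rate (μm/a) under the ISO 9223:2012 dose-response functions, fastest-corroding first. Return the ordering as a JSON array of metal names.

["carbon steel", "copper", "zinc"]

carbon steel: f(T) = -0.054·(T−10) [T>10 °C] = -0.0864
  Pd branch = 1.77·Pd^0.52·e^(0.02·RH+f) = 29.94 μm/a
  Sd branch = 0.102·Sd^0.62·e^(0.033·RH+0.04·T) = 22.7 μm/a
  sum: 29.94 + 22.7 → r_corr = 52.64 μm/a
copper: f(T) = -0.080·(T−10) [T>10 °C] = -0.1280
  Pd branch = 0.0053·Pd^0.26·e^(0.059·RH+f) = 1.817 μm/a
  Sd branch = 0.01025·Sd^0.27·e^(0.036·RH+0.049·T) = 1.138 μm/a
  r_corr = 1.817 + 1.138 = 2.956 μm/a
zinc: T>10 °C ⇒ hinge -0.071·(11.6−10) = -0.1136
  Pd branch = 0.0129·Pd^0.44·e^(0.046·RH+f) = 1.969 μm/a
  Sd branch = 0.0175·Sd^0.57·e^(0.008·RH+0.085·T) = 0.5643 μm/a
  sum: 1.969 + 0.5643 → r_corr = 2.533 μm/a
Ordering by μm/a: carbon steel (52.6) > copper (2.96) > zinc (2.53)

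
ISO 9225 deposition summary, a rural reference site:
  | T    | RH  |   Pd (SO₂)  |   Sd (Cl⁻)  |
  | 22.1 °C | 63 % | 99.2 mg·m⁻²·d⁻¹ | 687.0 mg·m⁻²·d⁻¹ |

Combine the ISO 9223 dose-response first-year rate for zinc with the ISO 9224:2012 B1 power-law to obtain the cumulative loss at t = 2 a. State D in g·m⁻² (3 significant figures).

zinc: temperature factor f = -0.071·(12.1) = -0.8591
  Pd branch = 0.0129·Pd^0.44·e^(0.046·RH+f) = 0.7491 μm/a
  Sd branch = 0.0175·Sd^0.57·e^(0.008·RH+0.085·T) = 7.849 μm/a
  r_corr = 0.7491 + 7.849 = 8.598 μm/a
ISO 9224: D(t) = r_corr · t^b with b = 0.813 (zinc, B1)
  D(2) = 8.598 × 2^0.813 = 8.598 × 1.757 = 15.11 μm
  Mass loss = 15.11 μm × 7.14 g/cm³ = 107.9 g·m⁻²

D(2) = 108 g·m⁻²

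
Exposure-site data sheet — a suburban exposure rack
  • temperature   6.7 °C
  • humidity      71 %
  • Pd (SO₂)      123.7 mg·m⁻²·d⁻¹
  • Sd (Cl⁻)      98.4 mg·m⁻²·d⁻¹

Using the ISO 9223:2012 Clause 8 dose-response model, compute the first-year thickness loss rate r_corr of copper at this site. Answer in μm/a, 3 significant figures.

r_corr = 1.44 μm/a

copper: f(T) = +0.126·(T−10) [T≤10 °C] = -0.4158
  Pd branch = 0.0053·Pd^0.26·e^(0.059·RH+f) = 0.8072 μm/a
  Cl⁻ term: 0.01025·98.4^0.27·exp(0.036·71+0.049·6.7) = 0.6331
  r_corr = 0.8072 + 0.6331 = 1.44 μm/a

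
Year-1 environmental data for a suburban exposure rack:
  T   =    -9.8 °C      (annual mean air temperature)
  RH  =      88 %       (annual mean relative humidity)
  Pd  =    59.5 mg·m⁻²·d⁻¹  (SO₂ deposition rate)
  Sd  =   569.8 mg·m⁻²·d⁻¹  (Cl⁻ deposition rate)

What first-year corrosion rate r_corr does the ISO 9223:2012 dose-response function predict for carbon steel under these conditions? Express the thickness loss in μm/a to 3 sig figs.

carbon steel: temperature factor f = +0.150·(-19.8) = -2.9700
  Pd branch = 1.77·Pd^0.52·e^(0.02·RH+f) = 4.418 μm/a
  Cl⁻ term: 0.102·569.8^0.62·exp(0.033·88+0.04·-9.8) = 64.28
  r_corr = 4.418 + 64.28 = 68.7 μm/a

r_corr = 68.7 μm/a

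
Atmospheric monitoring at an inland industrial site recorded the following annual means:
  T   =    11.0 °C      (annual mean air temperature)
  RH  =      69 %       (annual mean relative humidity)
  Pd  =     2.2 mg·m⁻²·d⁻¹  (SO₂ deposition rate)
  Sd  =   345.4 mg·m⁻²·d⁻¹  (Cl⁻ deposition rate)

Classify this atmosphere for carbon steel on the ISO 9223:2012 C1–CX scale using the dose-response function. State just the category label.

C4

carbon steel: T>10 °C ⇒ hinge -0.054·(11.0−10) = -0.0540
  sulphur-dioxide contribution → 10.04 μm/a
  chloride contribution → 57.85 μm/a
  total first-year rate 67.9 μm/a
Category bounds: 50…80 μm/a bracket r_corr ⇒ C4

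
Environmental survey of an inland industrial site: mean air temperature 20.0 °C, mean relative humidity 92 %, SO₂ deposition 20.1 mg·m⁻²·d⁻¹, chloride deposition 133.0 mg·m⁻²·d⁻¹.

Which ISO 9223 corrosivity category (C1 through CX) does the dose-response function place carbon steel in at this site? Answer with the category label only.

C5

carbon steel: T>10 °C ⇒ hinge -0.054·(20.0−10) = -0.5400
  sulphur-dioxide contribution → 30.92 μm/a
  chloride contribution → 98.03 μm/a
  total first-year rate 128.9 μm/a
129 μm/a falls in (80, 200] for carbon steel → category C5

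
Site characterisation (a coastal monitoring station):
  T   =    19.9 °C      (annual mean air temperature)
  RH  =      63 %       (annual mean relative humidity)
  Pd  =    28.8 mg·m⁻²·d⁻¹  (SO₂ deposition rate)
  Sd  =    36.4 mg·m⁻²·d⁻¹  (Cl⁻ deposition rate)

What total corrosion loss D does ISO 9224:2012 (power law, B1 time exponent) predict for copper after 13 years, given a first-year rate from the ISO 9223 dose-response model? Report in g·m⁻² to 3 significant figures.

copper: temperature factor f = -0.080·(9.9) = -0.7920
  Pd branch = 0.0053·Pd^0.26·e^(0.059·RH+f) = 0.2366 μm/a
  Cl⁻ term: 0.01025·36.4^0.27·exp(0.036·63+0.049·19.9) = 0.6929
  sum: 0.2366 + 0.6929 → r_corr = 0.9295 μm/a
Power-law: D(13) = r_corr · 13^0.667
  D(13) = 0.9295 × 13^0.667 = 0.9295 × 5.534 = 5.144 μm
  Mass loss = 5.144 μm × 8.96 g/cm³ = 46.09 g·m⁻²

D(13) = 46.1 g·m⁻²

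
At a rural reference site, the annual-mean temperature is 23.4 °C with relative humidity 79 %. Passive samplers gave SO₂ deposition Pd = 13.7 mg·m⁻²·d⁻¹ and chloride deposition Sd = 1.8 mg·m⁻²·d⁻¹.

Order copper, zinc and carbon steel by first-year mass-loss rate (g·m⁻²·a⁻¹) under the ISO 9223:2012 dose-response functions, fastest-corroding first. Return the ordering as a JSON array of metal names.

["carbon steel", "copper", "zinc"]

copper: T>10 °C ⇒ hinge -0.080·(23.4−10) = -1.0720
  Pd branch = 0.0053·Pd^0.26·e^(0.059·RH+f) = 0.3789 μm/a
  Sd branch = 0.01025·Sd^0.27·e^(0.036·RH+0.049·T) = 0.6497 μm/a
  sum: 0.3789 + 0.6497 → r_corr = 1.029 μm/a
  mass loss = 1.029 μm/a × 8.96 g/cm³ = 9.217 g·m⁻²·a⁻¹
zinc: T>10 °C ⇒ hinge -0.071·(23.4−10) = -0.9514
  Pd branch = 0.0129·Pd^0.44·e^(0.046·RH+f) = 0.5967 μm/a
  Cl⁻ term: 0.0175·1.8^0.57·exp(0.008·79+0.085·23.4) = 0.3364
  r_corr = 0.5967 + 0.3364 = 0.9331 μm/a
  mass loss = 0.9331 μm/a × 7.14 g/cm³ = 6.662 g·m⁻²·a⁻¹
carbon steel: f(T) = -0.054·(T−10) [T>10 °C] = -0.7236
  SO₂ term: 1.77·13.7^0.52·exp(0.02·79-0.7236) = 16.26
  Cl⁻ term: 0.102·1.8^0.62·exp(0.033·79+0.04·23.4) = 5.077
  r_corr = 16.26 + 5.077 = 21.33 μm/a
  mass loss = 21.33 μm/a × 7.85 g/cm³ = 167.5 g·m⁻²·a⁻¹
Ordering by g·m⁻²·a⁻¹: carbon steel (167) > copper (9.22) > zinc (6.66)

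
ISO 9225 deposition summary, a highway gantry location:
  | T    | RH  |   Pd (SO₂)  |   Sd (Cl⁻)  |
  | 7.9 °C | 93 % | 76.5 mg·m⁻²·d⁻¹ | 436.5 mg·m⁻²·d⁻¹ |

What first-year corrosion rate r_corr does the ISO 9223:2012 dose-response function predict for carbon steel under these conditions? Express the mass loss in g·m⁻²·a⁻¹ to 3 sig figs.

carbon steel: T≤10 °C ⇒ hinge +0.150·(7.9−10) = -0.3150
  Pd branch = 1.77·Pd^0.52·e^(0.02·RH+f) = 79.15 μm/a
  Cl⁻ term: 0.102·436.5^0.62·exp(0.033·93+0.04·7.9) = 130.5
  sum: 79.15 + 130.5 → r_corr = 209.6 μm/a
Convert to mass loss: 209.6 μm/a × 7.85 g/cm³ = 1645 g·m⁻²·a⁻¹

r_corr = 1.65e+03 g·m⁻²·a⁻¹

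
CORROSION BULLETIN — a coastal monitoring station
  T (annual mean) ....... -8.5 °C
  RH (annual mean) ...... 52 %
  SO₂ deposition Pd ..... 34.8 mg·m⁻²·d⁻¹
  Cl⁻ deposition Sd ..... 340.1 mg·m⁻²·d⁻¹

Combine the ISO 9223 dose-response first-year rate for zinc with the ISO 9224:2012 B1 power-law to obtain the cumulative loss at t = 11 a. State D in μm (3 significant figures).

D(11) = 4.85 μm

zinc: f(T) = +0.038·(T−10) [T≤10 °C] = -0.7030
  Pd branch = 0.0129·Pd^0.44·e^(0.046·RH+f) = 0.333 μm/a
  Sd branch = 0.0175·Sd^0.57·e^(0.008·RH+0.085·T) = 0.3572 μm/a
  sum: 0.333 + 0.3572 → r_corr = 0.6902 μm/a
ISO 9224: D(t) = r_corr · t^b with b = 0.813 (zinc, B1)
  D(11) = 0.6902 × 11^0.813 = 0.6902 × 7.025 = 4.849 μm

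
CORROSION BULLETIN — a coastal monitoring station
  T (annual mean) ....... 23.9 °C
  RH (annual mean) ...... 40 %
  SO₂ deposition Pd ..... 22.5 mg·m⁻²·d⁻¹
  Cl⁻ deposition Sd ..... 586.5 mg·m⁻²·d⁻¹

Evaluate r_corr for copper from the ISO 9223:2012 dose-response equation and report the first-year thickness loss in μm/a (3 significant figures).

r_corr = 0.822 μm/a

copper: temperature factor f = -0.080·(13.9) = -1.1120
  sulphur-dioxide contribution → 0.04148 μm/a
  chloride contribution → 0.7801 μm/a
  total first-year rate 0.8216 μm/a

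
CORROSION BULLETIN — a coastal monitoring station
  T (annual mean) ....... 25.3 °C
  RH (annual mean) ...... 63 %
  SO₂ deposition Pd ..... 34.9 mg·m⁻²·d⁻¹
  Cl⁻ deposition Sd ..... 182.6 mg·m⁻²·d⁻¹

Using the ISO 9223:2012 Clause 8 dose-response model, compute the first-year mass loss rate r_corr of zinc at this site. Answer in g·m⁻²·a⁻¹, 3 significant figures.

zinc: f(T) = -0.071·(T−10) [T>10 °C] = -1.0863
  Pd branch = 0.0129·Pd^0.44·e^(0.046·RH+f) = 0.3769 μm/a
  Cl⁻ term: 0.0175·182.6^0.57·exp(0.008·63+0.085·25.3) = 4.841
  r_corr = 0.3769 + 4.841 = 5.218 μm/a
Convert to mass loss: 5.218 μm/a × 7.14 g/cm³ = 37.26 g·m⁻²·a⁻¹

r_corr = 37.3 g·m⁻²·a⁻¹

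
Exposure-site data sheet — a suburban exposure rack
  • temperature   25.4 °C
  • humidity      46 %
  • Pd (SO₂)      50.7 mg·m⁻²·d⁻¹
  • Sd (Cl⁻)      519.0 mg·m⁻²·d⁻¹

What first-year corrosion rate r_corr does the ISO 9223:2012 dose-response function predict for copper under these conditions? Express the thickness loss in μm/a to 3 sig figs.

r_corr = 1.07 μm/a

copper: temperature factor f = -0.080·(15.4) = -1.2320
  sulphur-dioxide contribution → 0.06474 μm/a
  chloride contribution → 1.008 μm/a
  ⇒ r_corr(copper) = 1.073 μm/a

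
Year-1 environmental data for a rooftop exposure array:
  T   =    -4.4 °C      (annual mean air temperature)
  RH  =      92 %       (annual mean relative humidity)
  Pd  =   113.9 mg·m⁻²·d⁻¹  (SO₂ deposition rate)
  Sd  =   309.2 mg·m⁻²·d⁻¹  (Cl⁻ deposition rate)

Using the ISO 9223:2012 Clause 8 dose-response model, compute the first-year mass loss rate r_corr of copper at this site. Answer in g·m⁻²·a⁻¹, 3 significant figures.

r_corr = 15.6 g·m⁻²·a⁻¹

copper: T≤10 °C ⇒ hinge +0.126·(-4.4−10) = -1.8144
  SO₂ term: 0.0053·113.9^0.26·exp(0.059·92-1.8144) = 0.6735
  Sd branch = 0.01025·Sd^0.27·e^(0.036·RH+0.049·T) = 1.066 μm/a
  sum: 0.6735 + 1.066 → r_corr = 1.74 μm/a
Convert to mass loss: 1.74 μm/a × 8.96 g/cm³ = 15.59 g·m⁻²·a⁻¹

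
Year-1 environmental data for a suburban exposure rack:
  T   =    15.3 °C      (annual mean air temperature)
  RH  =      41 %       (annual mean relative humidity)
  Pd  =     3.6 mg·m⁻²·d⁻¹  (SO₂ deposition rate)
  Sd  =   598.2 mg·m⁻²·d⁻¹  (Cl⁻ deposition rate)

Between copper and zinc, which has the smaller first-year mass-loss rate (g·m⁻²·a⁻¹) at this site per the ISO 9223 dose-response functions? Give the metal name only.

copper

copper: temperature factor f = -0.080·(5.3) = -0.4240
  Pd branch = 0.0053·Pd^0.26·e^(0.059·RH+f) = 0.05437 μm/a
  Cl⁻ term: 0.01025·598.2^0.27·exp(0.036·41+0.049·15.3) = 0.5334
  r_corr = 0.05437 + 0.5334 = 0.5878 μm/a
  mass loss = 0.5878 μm/a × 8.96 g/cm³ = 5.267 g·m⁻²·a⁻¹
zinc: f(T) = -0.071·(T−10) [T>10 °C] = -0.3763
  Pd branch = 0.0129·Pd^0.44·e^(0.046·RH+f) = 0.1026 μm/a
  Cl⁻ term: 0.0175·598.2^0.57·exp(0.008·41+0.085·15.3) = 3.413
  r_corr = 0.1026 + 3.413 = 3.515 μm/a
  mass loss = 3.515 μm/a × 7.14 g/cm³ = 25.1 g·m⁻²·a⁻¹
Ordering by g·m⁻²·a⁻¹: zinc (25.1) > copper (5.27)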